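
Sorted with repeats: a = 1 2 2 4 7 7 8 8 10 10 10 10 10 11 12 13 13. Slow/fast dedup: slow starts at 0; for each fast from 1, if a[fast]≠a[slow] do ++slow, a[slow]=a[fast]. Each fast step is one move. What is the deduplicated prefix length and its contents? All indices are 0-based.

length 9; prefix = [1, 2, 4, 7, 8, 10, 11, 12, 13]

(s=0,f=1) a[fast]=2≠a[slow]=1 write a[1]=2 → slow++,fast++
(s=1,f=2) a[fast]=2=a[slow] dup → fast++
(s=1,f=3) a[fast]=4≠a[slow]=2 write a[2]=4 → slow++,fast++
(s=2,f=4) a[fast]=7≠a[slow]=4 write a[3]=7 → slow++,fast++
(s=3,f=5) a[fast]=7=a[slow] dup → fast++
(s=3,f=6) a[fast]=8≠a[slow]=7 write a[4]=8 → slow++,fast++
(s=4,f=7) a[fast]=8=a[slow] dup → fast++
(s=4,f=8) a[fast]=10≠a[slow]=8 write a[5]=10 → slow++,fast++
(s=5,f=9) a[fast]=10=a[slow] dup → fast++
(s=5,f=10) a[fast]=10=a[slow] dup → fast++
(s=5,f=11) a[fast]=10=a[slow] dup → fast++
(s=5,f=12) a[fast]=10=a[slow] dup → fast++
(s=5,f=13) a[fast]=11≠a[slow]=10 write a[6]=11 → slow++,fast++
(s=6,f=14) a[fast]=12≠a[slow]=11 write a[7]=12 → slow++,fast++
(s=7,f=15) a[fast]=13≠a[slow]=12 write a[8]=13 → slow++,fast++
(s=8,f=16) a[fast]=13=a[slow] dup → fast++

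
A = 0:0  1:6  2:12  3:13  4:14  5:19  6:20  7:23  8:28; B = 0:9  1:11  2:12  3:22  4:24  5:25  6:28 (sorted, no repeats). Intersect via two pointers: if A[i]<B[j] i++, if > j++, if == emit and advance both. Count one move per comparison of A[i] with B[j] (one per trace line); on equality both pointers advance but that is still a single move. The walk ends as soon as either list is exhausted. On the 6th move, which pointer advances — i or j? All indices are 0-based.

i

i=0 j=0: 0<9, i++
i=1 j=0: 6<9, i++
i=2 j=0: 12>9, j++
i=2 j=1: 12>11, j++
i=2 j=2: 12==12 emit, i++,j++
i=3 j=3: 13<22, i++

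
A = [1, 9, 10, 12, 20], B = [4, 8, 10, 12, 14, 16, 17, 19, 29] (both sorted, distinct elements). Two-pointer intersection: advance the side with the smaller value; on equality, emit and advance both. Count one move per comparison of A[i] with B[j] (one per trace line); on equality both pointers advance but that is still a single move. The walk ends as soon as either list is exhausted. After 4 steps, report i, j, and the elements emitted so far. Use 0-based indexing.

i=2, j=2, emitted=[]

i=0 j=0: 1<4, i++
i=1 j=0: 9>4, j++
i=1 j=1: 9>8, j++
i=1 j=2: 9<10, i++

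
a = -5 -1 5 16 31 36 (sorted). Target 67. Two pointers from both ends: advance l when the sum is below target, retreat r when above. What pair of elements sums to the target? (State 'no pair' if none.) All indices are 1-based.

(31, 36)

l=1 r=6: -5+36=31 <67, l++
l=2 r=6: -1+36=35 <67, l++
l=3 r=6: 5+36=41 <67, l++
l=4 r=6: 16+36=52 <67, l++
l=5 r=6: 31+36=67, found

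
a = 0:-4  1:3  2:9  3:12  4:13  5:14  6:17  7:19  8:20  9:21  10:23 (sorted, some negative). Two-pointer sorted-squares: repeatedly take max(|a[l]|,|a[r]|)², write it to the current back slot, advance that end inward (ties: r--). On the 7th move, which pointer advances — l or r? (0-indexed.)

r

l=0 r=10: |-4|<=|23| out[10]=529, r--
l=0 r=9: |-4|<=|21| out[9]=441, r--
l=0 r=8: |-4|<=|20| out[8]=400, r--
l=0 r=7: |-4|<=|19| out[7]=361, r--
l=0 r=6: |-4|<=|17| out[6]=289, r--
l=0 r=5: |-4|<=|14| out[5]=196, r--
l=0 r=4: |-4|<=|13| out[4]=169, r--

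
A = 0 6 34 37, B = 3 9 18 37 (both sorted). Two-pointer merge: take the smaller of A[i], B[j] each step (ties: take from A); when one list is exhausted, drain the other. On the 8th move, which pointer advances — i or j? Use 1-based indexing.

j

i=1 j=1: A[i]=0<=B[j]=3 take 0, i++
i=2 j=1: A[i]=6>B[j]=3 take 3, j++
i=2 j=2: A[i]=6<=B[j]=9 take 6, i++
i=3 j=2: A[i]=34>B[j]=9 take 9, j++
i=3 j=3: A[i]=34>B[j]=18 take 18, j++
i=3 j=4: A[i]=34<=B[j]=37 take 34, i++
i=4 j=4: A[i]=37<=B[j]=37 take 37, i++
i=5 j=4: A done, take B[j]=37, j++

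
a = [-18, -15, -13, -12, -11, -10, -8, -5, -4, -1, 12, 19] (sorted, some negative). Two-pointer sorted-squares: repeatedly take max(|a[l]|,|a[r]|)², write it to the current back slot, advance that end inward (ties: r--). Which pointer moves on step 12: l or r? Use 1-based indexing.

r

[1,12] |-18|<=|19| out[12]=361 → r--
[1,11] |-18|>|12| out[11]=324 → l++
[2,11] |-15|>|12| out[10]=225 → l++
[3,11] |-13|>|12| out[9]=169 → l++
[4,11] |-12|<=|12| out[8]=144 → r--
[4,10] |-12|>|-1| out[7]=144 → l++
[5,10] |-11|>|-1| out[6]=121 → l++
[6,10] |-10|>|-1| out[5]=100 → l++
[7,10] |-8|>|-1| out[4]=64 → l++
[8,10] |-5|>|-1| out[3]=25 → l++
[9,10] |-4|>|-1| out[2]=16 → l++
[10,10] |-1|<=|-1| out[1]=1 → r--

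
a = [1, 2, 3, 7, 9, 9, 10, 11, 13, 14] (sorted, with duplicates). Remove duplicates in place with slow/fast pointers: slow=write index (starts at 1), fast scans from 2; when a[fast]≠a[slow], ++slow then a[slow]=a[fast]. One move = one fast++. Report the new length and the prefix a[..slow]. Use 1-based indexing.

length 9; prefix = [1, 2, 3, 7, 9, 10, 11, 13, 14]

(s=1,f=2) a[fast]=2≠a[slow]=1 write a[2]=2 → slow++,fast++
(s=2,f=3) a[fast]=3≠a[slow]=2 write a[3]=3 → slow++,fast++
(s=3,f=4) a[fast]=7≠a[slow]=3 write a[4]=7 → slow++,fast++
(s=4,f=5) a[fast]=9≠a[slow]=7 write a[5]=9 → slow++,fast++
(s=5,f=6) a[fast]=9=a[slow] dup → fast++
(s=5,f=7) a[fast]=10≠a[slow]=9 write a[6]=10 → slow++,fast++
(s=6,f=8) a[fast]=11≠a[slow]=10 write a[7]=11 → slow++,fast++
(s=7,f=9) a[fast]=13≠a[slow]=11 write a[8]=13 → slow++,fast++
(s=8,f=10) a[fast]=14≠a[slow]=13 write a[9]=14 → slow++,fast++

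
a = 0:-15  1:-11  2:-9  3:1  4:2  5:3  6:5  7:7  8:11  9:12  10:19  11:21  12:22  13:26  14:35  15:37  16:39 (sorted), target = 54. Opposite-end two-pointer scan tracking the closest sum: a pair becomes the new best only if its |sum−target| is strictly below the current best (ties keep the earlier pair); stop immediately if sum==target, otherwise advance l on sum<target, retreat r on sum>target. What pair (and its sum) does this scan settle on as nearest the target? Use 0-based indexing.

pair (19, 35) with sum 54 (|Δ|=0)

l=0 r=16: -15+39=24 d=30 *, l++
l=1 r=16: -11+39=28 d=26 *, l++
l=2 r=16: -9+39=30 d=24 *, l++
l=3 r=16: 1+39=40 d=14 *, l++
l=4 r=16: 2+39=41 d=13 *, l++
l=5 r=16: 3+39=42 d=12 *, l++
l=6 r=16: 5+39=44 d=10 *, l++
l=7 r=16: 7+39=46 d=8 *, l++
l=8 r=16: 11+39=50 d=4 *, l++
l=9 r=16: 12+39=51 d=3 *, l++
l=10 r=16: 19+39=58 d=4, r--
l=10 r=15: 19+37=56 d=2 *, r--
l=10 r=14: 19+35=54 d=0 *, stop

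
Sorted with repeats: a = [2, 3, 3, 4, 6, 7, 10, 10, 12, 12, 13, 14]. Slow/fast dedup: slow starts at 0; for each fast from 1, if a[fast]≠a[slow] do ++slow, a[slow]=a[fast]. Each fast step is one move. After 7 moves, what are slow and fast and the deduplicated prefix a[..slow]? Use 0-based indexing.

slow=5, fast=8, prefix=[2, 3, 4, 6, 7, 10]

(s=0,f=1) a[fast]=3≠a[slow]=2 write a[1]=3 → slow++,fast++
(s=1,f=2) a[fast]=3=a[slow] dup → fast++
(s=1,f=3) a[fast]=4≠a[slow]=3 write a[2]=4 → slow++,fast++
(s=2,f=4) a[fast]=6≠a[slow]=4 write a[3]=6 → slow++,fast++
(s=3,f=5) a[fast]=7≠a[slow]=6 write a[4]=7 → slow++,fast++
(s=4,f=6) a[fast]=10≠a[slow]=7 write a[5]=10 → slow++,fast++
(s=5,f=7) a[fast]=10=a[slow] dup → fast++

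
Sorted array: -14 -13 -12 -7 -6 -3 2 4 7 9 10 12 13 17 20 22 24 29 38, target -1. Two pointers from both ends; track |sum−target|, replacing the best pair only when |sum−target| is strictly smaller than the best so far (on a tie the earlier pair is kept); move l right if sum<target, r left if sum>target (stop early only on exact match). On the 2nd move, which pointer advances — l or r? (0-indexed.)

l=0 r=18: -14+38=24 d=25 *, r--
l=0 r=17: -14+29=15 d=16 *, r--

r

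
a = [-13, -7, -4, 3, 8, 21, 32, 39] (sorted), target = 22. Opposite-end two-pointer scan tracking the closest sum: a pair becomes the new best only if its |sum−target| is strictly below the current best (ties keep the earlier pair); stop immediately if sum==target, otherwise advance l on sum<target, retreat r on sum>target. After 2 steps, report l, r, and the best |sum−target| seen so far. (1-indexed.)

l=1 r=8: -13+39=26 d=4 *, r--
l=1 r=7: -13+32=19 d=3 *, l++

l=2, r=7, best |Δ|=3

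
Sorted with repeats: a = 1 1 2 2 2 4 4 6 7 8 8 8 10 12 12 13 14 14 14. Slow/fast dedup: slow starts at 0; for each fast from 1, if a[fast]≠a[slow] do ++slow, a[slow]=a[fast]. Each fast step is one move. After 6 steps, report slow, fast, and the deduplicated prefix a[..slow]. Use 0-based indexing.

slow=2, fast=7, prefix=[1, 2, 4]

slow=0 fast=1: a[fast]=1=a[slow] dup, fast++
slow=0 fast=2: a[fast]=2≠a[slow]=1 write a[1]=2, slow++,fast++
slow=1 fast=3: a[fast]=2=a[slow] dup, fast++
slow=1 fast=4: a[fast]=2=a[slow] dup, fast++
slow=1 fast=5: a[fast]=4≠a[slow]=2 write a[2]=4, slow++,fast++
slow=2 fast=6: a[fast]=4=a[slow] dup, fast++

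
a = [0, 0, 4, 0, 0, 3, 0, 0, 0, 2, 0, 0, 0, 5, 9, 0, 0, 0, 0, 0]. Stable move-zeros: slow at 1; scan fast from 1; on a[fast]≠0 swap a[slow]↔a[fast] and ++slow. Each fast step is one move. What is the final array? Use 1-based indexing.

[4, 3, 2, 5, 9, 0, 0, 0, 0, 0, 0, 0, 0, 0, 0, 0, 0, 0, 0, 0]

(s=1,f=1) a[fast]=0 → fast++
(s=1,f=2) a[fast]=0 → fast++
(s=1,f=3) a[fast]=4≠0 swap→a[1]=4 → slow++,fast++
(s=2,f=4) a[fast]=0 → fast++
(s=2,f=5) a[fast]=0 → fast++
(s=2,f=6) a[fast]=3≠0 swap→a[2]=3 → slow++,fast++
(s=3,f=7) a[fast]=0 → fast++
(s=3,f=8) a[fast]=0 → fast++
(s=3,f=9) a[fast]=0 → fast++
(s=3,f=10) a[fast]=2≠0 swap→a[3]=2 → slow++,fast++
(s=4,f=11) a[fast]=0 → fast++
(s=4,f=12) a[fast]=0 → fast++
(s=4,f=13) a[fast]=0 → fast++
(s=4,f=14) a[fast]=5≠0 swap→a[4]=5 → slow++,fast++
(s=5,f=15) a[fast]=9≠0 swap→a[5]=9 → slow++,fast++
(s=6,f=16) a[fast]=0 → fast++
(s=6,f=17) a[fast]=0 → fast++
(s=6,f=18) a[fast]=0 → fast++
(s=6,f=19) a[fast]=0 → fast++
(s=6,f=20) a[fast]=0 → fast++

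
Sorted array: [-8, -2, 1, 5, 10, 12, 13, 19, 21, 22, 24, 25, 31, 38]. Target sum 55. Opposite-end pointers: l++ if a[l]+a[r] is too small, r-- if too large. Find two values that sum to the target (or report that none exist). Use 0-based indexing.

l=0 r=13: -8+38=30 <55, l++
l=1 r=13: -2+38=36 <55, l++
l=2 r=13: 1+38=39 <55, l++
l=3 r=13: 5+38=43 <55, l++
l=4 r=13: 10+38=48 <55, l++
l=5 r=13: 12+38=50 <55, l++
l=6 r=13: 13+38=51 <55, l++
l=7 r=13: 19+38=57 >55, r--
l=7 r=12: 19+31=50 <55, l++
l=8 r=12: 21+31=52 <55, l++
l=9 r=12: 22+31=53 <55, l++
l=10 r=12: 24+31=55, found

(24, 31)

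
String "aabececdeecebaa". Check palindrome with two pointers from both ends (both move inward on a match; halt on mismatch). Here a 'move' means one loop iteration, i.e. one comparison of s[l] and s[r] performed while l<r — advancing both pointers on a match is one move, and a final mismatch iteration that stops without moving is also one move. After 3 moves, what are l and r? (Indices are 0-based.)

l=0 r=14: 'a'=='a', l++,r--
l=1 r=13: 'a'=='a', l++,r--
l=2 r=12: 'b'=='b', l++,r--

l=3, r=11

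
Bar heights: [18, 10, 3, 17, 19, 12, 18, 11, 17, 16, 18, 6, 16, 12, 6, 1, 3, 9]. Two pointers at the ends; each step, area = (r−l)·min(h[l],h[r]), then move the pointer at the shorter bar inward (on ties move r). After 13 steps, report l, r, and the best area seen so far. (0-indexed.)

l=0, r=4, best area=192

[0,17] min(18,9)*17=153 best=153 * → r--
[0,16] min(18,3)*16=48 best=153 → r--
[0,15] min(18,1)*15=15 best=153 → r--
[0,14] min(18,6)*14=84 best=153 → r--
[0,13] min(18,12)*13=156 best=156 * → r--
[0,12] min(18,16)*12=192 best=192 * → r--
[0,11] min(18,6)*11=66 best=192 → r--
[0,10] min(18,18)*10=180 best=192 → r--
[0,9] min(18,16)*9=144 best=192 → r--
[0,8] min(18,17)*8=136 best=192 → r--
[0,7] min(18,11)*7=77 best=192 → r--
[0,6] min(18,18)*6=108 best=192 → r--
[0,5] min(18,12)*5=60 best=192 → r--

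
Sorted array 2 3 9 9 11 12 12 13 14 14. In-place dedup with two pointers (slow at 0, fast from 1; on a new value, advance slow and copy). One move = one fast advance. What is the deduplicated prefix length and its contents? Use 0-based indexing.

length 7; prefix = [2, 3, 9, 11, 12, 13, 14]

(s=0,f=1) a[fast]=3≠a[slow]=2 write a[1]=3 → slow++,fast++
(s=1,f=2) a[fast]=9≠a[slow]=3 write a[2]=9 → slow++,fast++
(s=2,f=3) a[fast]=9=a[slow] dup → fast++
(s=2,f=4) a[fast]=11≠a[slow]=9 write a[3]=11 → slow++,fast++
(s=3,f=5) a[fast]=12≠a[slow]=11 write a[4]=12 → slow++,fast++
(s=4,f=6) a[fast]=12=a[slow] dup → fast++
(s=4,f=7) a[fast]=13≠a[slow]=12 write a[5]=13 → slow++,fast++
(s=5,f=8) a[fast]=14≠a[slow]=13 write a[6]=14 → slow++,fast++
(s=6,f=9) a[fast]=14=a[slow] dup → fast++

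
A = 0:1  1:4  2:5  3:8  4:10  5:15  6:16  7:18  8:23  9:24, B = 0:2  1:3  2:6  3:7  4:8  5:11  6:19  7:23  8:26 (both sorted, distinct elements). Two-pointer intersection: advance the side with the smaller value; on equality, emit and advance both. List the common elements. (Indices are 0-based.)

[i=0,j=0] 1<2 → i++
[i=1,j=0] 4>2 → j++
[i=1,j=1] 4>3 → j++
[i=1,j=2] 4<6 → i++
[i=2,j=2] 5<6 → i++
[i=3,j=2] 8>6 → j++
[i=3,j=3] 8>7 → j++
[i=3,j=4] 8==8 emit → i++,j++
[i=4,j=5] 10<11 → i++
[i=5,j=5] 15>11 → j++
[i=5,j=6] 15<19 → i++
[i=6,j=6] 16<19 → i++
[i=7,j=6] 18<19 → i++
[i=8,j=6] 23>19 → j++
[i=8,j=7] 23==23 emit → i++,j++
[i=9,j=8] 24<26 → i++

intersection = [8, 23]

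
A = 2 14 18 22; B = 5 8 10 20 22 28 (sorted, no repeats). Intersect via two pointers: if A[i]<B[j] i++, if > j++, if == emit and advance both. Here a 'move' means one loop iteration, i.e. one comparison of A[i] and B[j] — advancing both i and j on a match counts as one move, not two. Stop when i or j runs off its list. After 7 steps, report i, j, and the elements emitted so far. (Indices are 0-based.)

i=0 j=0: 2<5, i++
i=1 j=0: 14>5, j++
i=1 j=1: 14>8, j++
i=1 j=2: 14>10, j++
i=1 j=3: 14<20, i++
i=2 j=3: 18<20, i++
i=3 j=3: 22>20, j++

i=3, j=4, emitted=[]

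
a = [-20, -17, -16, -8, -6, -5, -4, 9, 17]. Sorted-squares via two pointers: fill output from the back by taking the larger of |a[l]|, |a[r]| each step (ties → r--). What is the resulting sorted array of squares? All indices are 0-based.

[16, 25, 36, 64, 81, 256, 289, 289, 400]

[0,8] |-20|>|17| out[8]=400 → l++
[1,8] |-17|<=|17| out[7]=289 → r--
[1,7] |-17|>|9| out[6]=289 → l++
[2,7] |-16|>|9| out[5]=256 → l++
[3,7] |-8|<=|9| out[4]=81 → r--
[3,6] |-8|>|-4| out[3]=64 → l++
[4,6] |-6|>|-4| out[2]=36 → l++
[5,6] |-5|>|-4| out[1]=25 → l++
[6,6] |-4|<=|-4| out[0]=16 → r--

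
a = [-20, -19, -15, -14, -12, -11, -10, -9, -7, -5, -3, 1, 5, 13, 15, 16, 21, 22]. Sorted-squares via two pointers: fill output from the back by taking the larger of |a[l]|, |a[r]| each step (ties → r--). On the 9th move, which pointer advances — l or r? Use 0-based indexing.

r

l=0 r=17: |-20|<=|22| out[17]=484, r--
l=0 r=16: |-20|<=|21| out[16]=441, r--
l=0 r=15: |-20|>|16| out[15]=400, l++
l=1 r=15: |-19|>|16| out[14]=361, l++
l=2 r=15: |-15|<=|16| out[13]=256, r--
l=2 r=14: |-15|<=|15| out[12]=225, r--
l=2 r=13: |-15|>|13| out[11]=225, l++
l=3 r=13: |-14|>|13| out[10]=196, l++
l=4 r=13: |-12|<=|13| out[9]=169, r--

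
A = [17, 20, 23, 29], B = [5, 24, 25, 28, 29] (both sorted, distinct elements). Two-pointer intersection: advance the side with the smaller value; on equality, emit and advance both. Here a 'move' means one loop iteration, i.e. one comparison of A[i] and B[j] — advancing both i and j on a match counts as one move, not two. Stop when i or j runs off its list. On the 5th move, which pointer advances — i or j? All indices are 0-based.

i=0 j=0: 17>5, j++
i=0 j=1: 17<24, i++
i=1 j=1: 20<24, i++
i=2 j=1: 23<24, i++
i=3 j=1: 29>24, j++

j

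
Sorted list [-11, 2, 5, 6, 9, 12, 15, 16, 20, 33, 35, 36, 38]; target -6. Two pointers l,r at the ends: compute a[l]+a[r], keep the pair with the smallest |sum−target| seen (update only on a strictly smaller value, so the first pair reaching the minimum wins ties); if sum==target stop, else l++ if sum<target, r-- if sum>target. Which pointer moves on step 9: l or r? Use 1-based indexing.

r

l=1 r=13: -11+38=27 d=33 *, r--
l=1 r=12: -11+36=25 d=31 *, r--
l=1 r=11: -11+35=24 d=30 *, r--
l=1 r=10: -11+33=22 d=28 *, r--
l=1 r=9: -11+20=9 d=15 *, r--
l=1 r=8: -11+16=5 d=11 *, r--
l=1 r=7: -11+15=4 d=10 *, r--
l=1 r=6: -11+12=1 d=7 *, r--
l=1 r=5: -11+9=-2 d=4 *, r--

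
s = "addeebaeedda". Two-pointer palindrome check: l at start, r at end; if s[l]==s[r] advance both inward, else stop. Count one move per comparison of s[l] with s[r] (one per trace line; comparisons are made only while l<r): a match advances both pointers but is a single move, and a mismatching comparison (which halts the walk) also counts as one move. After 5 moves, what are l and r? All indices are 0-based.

l=5, r=6

[0,11] 'a'=='a' → l++,r--
[1,10] 'd'=='d' → l++,r--
[2,9] 'd'=='d' → l++,r--
[3,8] 'e'=='e' → l++,r--
[4,7] 'e'=='e' → l++,r--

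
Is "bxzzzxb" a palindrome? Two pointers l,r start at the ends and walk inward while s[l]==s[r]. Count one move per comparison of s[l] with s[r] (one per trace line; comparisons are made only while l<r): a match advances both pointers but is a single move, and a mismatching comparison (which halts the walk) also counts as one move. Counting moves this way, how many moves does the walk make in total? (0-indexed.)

3 moves

[0,6] 'b'=='b' → l++,r--
[1,5] 'x'=='x' → l++,r--
[2,4] 'z'=='z' → l++,r--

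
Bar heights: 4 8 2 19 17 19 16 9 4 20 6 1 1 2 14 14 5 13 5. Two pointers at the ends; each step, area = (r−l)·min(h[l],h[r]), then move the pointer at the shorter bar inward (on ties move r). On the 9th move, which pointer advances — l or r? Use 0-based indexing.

[0,18] min(4,5)*18=72 best=72 * → l++
[1,18] min(8,5)*17=85 best=85 * → r--
[1,17] min(8,13)*16=128 best=128 * → l++
[2,17] min(2,13)*15=30 best=128 → l++
[3,17] min(19,13)*14=182 best=182 * → r--
[3,16] min(19,5)*13=65 best=182 → r--
[3,15] min(19,14)*12=168 best=182 → r--
[3,14] min(19,14)*11=154 best=182 → r--
[3,13] min(19,2)*10=20 best=182 → r--

r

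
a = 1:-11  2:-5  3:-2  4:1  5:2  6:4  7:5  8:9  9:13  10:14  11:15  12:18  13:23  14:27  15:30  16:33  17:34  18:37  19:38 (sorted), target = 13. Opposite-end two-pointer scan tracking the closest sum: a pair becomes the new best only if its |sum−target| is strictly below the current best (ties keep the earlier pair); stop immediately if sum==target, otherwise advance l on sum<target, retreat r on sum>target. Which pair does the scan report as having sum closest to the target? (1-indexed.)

pair (-5, 18) with sum 13 (|Δ|=0)

[1,19] -11+38=27 d=14 * → r--
[1,18] -11+37=26 d=13 * → r--
[1,17] -11+34=23 d=10 * → r--
[1,16] -11+33=22 d=9 * → r--
[1,15] -11+30=19 d=6 * → r--
[1,14] -11+27=16 d=3 * → r--
[1,13] -11+23=12 d=1 * → l++
[2,13] -5+23=18 d=5 → r--
[2,12] -5+18=13 d=0 * → stop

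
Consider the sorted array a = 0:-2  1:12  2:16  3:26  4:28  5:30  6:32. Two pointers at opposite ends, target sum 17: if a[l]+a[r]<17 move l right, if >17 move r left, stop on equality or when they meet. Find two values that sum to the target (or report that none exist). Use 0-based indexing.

[0,6] -2+32=30 >17 → r--
[0,5] -2+30=28 >17 → r--
[0,4] -2+28=26 >17 → r--
[0,3] -2+26=24 >17 → r--
[0,2] -2+16=14 <17 → l++
[1,2] 12+16=28 >17 → r--

no pair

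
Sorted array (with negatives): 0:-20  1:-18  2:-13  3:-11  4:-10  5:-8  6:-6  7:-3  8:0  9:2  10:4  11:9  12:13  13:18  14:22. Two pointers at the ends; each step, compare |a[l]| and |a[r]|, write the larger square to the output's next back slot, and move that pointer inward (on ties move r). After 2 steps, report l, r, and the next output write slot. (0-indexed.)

[0,14] |-20|<=|22| out[14]=484 → r--
[0,13] |-20|>|18| out[13]=400 → l++

l=1, r=13, next write slot=12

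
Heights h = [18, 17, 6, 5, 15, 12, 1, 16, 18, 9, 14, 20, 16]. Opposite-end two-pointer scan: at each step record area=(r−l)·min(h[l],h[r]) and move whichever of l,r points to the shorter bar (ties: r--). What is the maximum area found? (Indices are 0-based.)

[0,12] min(18,16)*12=192 best=192 * → r--
[0,11] min(18,20)*11=198 best=198 * → l++
[1,11] min(17,20)*10=170 best=198 → l++
[2,11] min(6,20)*9=54 best=198 → l++
[3,11] min(5,20)*8=40 best=198 → l++
[4,11] min(15,20)*7=105 best=198 → l++
[5,11] min(12,20)*6=72 best=198 → l++
[6,11] min(1,20)*5=5 best=198 → l++
[7,11] min(16,20)*4=64 best=198 → l++
[8,11] min(18,20)*3=54 best=198 → l++
[9,11] min(9,20)*2=18 best=198 → l++
[10,11] min(14,20)*1=14 best=198 → l++

max area = 198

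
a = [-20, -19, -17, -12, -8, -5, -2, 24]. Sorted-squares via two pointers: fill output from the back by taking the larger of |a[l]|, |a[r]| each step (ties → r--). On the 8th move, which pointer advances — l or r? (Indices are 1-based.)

r

l=1 r=8: |-20|<=|24| out[8]=576, r--
l=1 r=7: |-20|>|-2| out[7]=400, l++
l=2 r=7: |-19|>|-2| out[6]=361, l++
l=3 r=7: |-17|>|-2| out[5]=289, l++
l=4 r=7: |-12|>|-2| out[4]=144, l++
l=5 r=7: |-8|>|-2| out[3]=64, l++
l=6 r=7: |-5|>|-2| out[2]=25, l++
l=7 r=7: |-2|<=|-2| out[1]=4, r--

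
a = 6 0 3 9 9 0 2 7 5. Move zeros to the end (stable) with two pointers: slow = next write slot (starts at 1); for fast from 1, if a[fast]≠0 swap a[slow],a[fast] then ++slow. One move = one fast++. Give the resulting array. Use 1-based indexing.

[6, 3, 9, 9, 2, 7, 5, 0, 0]

(s=1,f=1) a[fast]=6≠0 swap→a[1]=6 → slow++,fast++
(s=2,f=2) a[fast]=0 → fast++
(s=2,f=3) a[fast]=3≠0 swap→a[2]=3 → slow++,fast++
(s=3,f=4) a[fast]=9≠0 swap→a[3]=9 → slow++,fast++
(s=4,f=5) a[fast]=9≠0 swap→a[4]=9 → slow++,fast++
(s=5,f=6) a[fast]=0 → fast++
(s=5,f=7) a[fast]=2≠0 swap→a[5]=2 → slow++,fast++
(s=6,f=8) a[fast]=7≠0 swap→a[6]=7 → slow++,fast++
(s=7,f=9) a[fast]=5≠0 swap→a[7]=5 → slow++,fast++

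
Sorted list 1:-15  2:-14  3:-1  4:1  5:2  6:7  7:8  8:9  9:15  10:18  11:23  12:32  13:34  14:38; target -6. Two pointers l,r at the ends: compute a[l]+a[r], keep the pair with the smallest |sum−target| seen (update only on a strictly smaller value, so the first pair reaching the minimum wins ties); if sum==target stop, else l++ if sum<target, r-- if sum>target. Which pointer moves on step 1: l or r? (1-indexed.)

r

[1,14] -15+38=23 d=29 * → r--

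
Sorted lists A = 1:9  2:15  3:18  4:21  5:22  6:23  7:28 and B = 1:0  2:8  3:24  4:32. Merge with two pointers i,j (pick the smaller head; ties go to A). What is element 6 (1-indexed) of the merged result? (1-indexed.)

merged[6] = 21

[i=1,j=1] A[i]=9>B[j]=0 take 0 → j++
[i=1,j=2] A[i]=9>B[j]=8 take 8 → j++
[i=1,j=3] A[i]=9<=B[j]=24 take 9 → i++
[i=2,j=3] A[i]=15<=B[j]=24 take 15 → i++
[i=3,j=3] A[i]=18<=B[j]=24 take 18 → i++
[i=4,j=3] A[i]=21<=B[j]=24 take 21 → i++
[i=5,j=3] A[i]=22<=B[j]=24 take 22 → i++
[i=6,j=3] A[i]=23<=B[j]=24 take 23 → i++
[i=7,j=3] A[i]=28>B[j]=24 take 24 → j++
[i=7,j=4] A[i]=28<=B[j]=32 take 28 → i++
[i=8,j=4] A done, take B[j]=32 → j++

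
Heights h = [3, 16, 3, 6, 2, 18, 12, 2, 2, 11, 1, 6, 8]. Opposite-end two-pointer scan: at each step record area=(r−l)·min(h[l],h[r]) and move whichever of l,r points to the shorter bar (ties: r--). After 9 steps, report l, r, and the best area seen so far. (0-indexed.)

l=2, r=5, best area=88

l=0 r=12: min(3,8)*12=36 best=36 *, l++
l=1 r=12: min(16,8)*11=88 best=88 *, r--
l=1 r=11: min(16,6)*10=60 best=88, r--
l=1 r=10: min(16,1)*9=9 best=88, r--
l=1 r=9: min(16,11)*8=88 best=88, r--
l=1 r=8: min(16,2)*7=14 best=88, r--
l=1 r=7: min(16,2)*6=12 best=88, r--
l=1 r=6: min(16,12)*5=60 best=88, r--
l=1 r=5: min(16,18)*4=64 best=88, l++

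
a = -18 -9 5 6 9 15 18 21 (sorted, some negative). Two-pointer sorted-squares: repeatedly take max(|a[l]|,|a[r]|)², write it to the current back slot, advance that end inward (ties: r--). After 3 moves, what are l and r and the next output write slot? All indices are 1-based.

l=1 r=8: |-18|<=|21| out[8]=441, r--
l=1 r=7: |-18|<=|18| out[7]=324, r--
l=1 r=6: |-18|>|15| out[6]=324, l++

l=2, r=6, next write slot=5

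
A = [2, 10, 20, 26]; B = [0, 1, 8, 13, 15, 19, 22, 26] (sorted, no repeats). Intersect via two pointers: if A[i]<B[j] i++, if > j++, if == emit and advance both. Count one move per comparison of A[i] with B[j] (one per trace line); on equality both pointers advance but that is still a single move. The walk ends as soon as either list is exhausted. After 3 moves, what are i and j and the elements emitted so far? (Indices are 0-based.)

i=1, j=2, emitted=[]

[i=0,j=0] 2>0 → j++
[i=0,j=1] 2>1 → j++
[i=0,j=2] 2<8 → i++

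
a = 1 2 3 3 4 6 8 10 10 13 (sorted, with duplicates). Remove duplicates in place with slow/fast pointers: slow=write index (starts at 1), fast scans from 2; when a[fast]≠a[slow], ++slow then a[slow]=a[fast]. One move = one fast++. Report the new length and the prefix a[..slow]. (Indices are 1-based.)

(s=1,f=2) a[fast]=2≠a[slow]=1 write a[2]=2 → slow++,fast++
(s=2,f=3) a[fast]=3≠a[slow]=2 write a[3]=3 → slow++,fast++
(s=3,f=4) a[fast]=3=a[slow] dup → fast++
(s=3,f=5) a[fast]=4≠a[slow]=3 write a[4]=4 → slow++,fast++
(s=4,f=6) a[fast]=6≠a[slow]=4 write a[5]=6 → slow++,fast++
(s=5,f=7) a[fast]=8≠a[slow]=6 write a[6]=8 → slow++,fast++
(s=6,f=8) a[fast]=10≠a[slow]=8 write a[7]=10 → slow++,fast++
(s=7,f=9) a[fast]=10=a[slow] dup → fast++
(s=7,f=10) a[fast]=13≠a[slow]=10 write a[8]=13 → slow++,fast++

length 8; prefix = [1, 2, 3, 4, 6, 8, 10, 13]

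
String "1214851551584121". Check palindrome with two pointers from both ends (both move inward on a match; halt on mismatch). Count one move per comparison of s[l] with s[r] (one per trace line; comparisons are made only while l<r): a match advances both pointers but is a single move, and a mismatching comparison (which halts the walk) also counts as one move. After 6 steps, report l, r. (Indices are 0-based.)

l=6, r=9

[0,15] '1'=='1' → l++,r--
[1,14] '2'=='2' → l++,r--
[2,13] '1'=='1' → l++,r--
[3,12] '4'=='4' → l++,r--
[4,11] '8'=='8' → l++,r--
[5,10] '5'=='5' → l++,r--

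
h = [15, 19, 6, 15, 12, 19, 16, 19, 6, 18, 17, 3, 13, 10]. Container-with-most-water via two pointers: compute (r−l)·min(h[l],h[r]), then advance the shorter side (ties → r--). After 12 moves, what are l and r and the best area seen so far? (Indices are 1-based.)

l=2, r=3, best area=156

[1,14] min(15,10)*13=130 best=130 * → r--
[1,13] min(15,13)*12=156 best=156 * → r--
[1,12] min(15,3)*11=33 best=156 → r--
[1,11] min(15,17)*10=150 best=156 → l++
[2,11] min(19,17)*9=153 best=156 → r--
[2,10] min(19,18)*8=144 best=156 → r--
[2,9] min(19,6)*7=42 best=156 → r--
[2,8] min(19,19)*6=114 best=156 → r--
[2,7] min(19,16)*5=80 best=156 → r--
[2,6] min(19,19)*4=76 best=156 → r--
[2,5] min(19,12)*3=36 best=156 → r--
[2,4] min(19,15)*2=30 best=156 → r--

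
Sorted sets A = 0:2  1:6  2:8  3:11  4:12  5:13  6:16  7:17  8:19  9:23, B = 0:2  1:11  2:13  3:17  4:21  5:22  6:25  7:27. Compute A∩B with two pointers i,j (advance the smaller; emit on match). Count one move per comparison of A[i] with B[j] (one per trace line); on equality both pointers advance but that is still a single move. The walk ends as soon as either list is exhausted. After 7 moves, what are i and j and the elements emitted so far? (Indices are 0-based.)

i=7, j=3, emitted=[2, 11, 13]

[i=0,j=0] 2==2 emit → i++,j++
[i=1,j=1] 6<11 → i++
[i=2,j=1] 8<11 → i++
[i=3,j=1] 11==11 emit → i++,j++
[i=4,j=2] 12<13 → i++
[i=5,j=2] 13==13 emit → i++,j++
[i=6,j=3] 16<17 → i++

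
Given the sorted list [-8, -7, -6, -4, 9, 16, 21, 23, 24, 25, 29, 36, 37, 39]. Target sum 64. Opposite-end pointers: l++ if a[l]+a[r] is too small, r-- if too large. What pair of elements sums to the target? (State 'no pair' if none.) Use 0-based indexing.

[0,13] -8+39=31 <64 → l++
[1,13] -7+39=32 <64 → l++
[2,13] -6+39=33 <64 → l++
[3,13] -4+39=35 <64 → l++
[4,13] 9+39=48 <64 → l++
[5,13] 16+39=55 <64 → l++
[6,13] 21+39=60 <64 → l++
[7,13] 23+39=62 <64 → l++
[8,13] 24+39=63 <64 → l++
[9,13] 25+39=64 → found

(25, 39)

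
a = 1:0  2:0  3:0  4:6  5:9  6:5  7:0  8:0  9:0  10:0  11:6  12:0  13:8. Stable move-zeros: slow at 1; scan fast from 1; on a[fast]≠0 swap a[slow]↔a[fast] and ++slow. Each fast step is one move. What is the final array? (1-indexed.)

[6, 9, 5, 6, 8, 0, 0, 0, 0, 0, 0, 0, 0]

slow=1 fast=1: a[fast]=0, fast++
slow=1 fast=2: a[fast]=0, fast++
slow=1 fast=3: a[fast]=0, fast++
slow=1 fast=4: a[fast]=6≠0 swap→a[1]=6, slow++,fast++
slow=2 fast=5: a[fast]=9≠0 swap→a[2]=9, slow++,fast++
slow=3 fast=6: a[fast]=5≠0 swap→a[3]=5, slow++,fast++
slow=4 fast=7: a[fast]=0, fast++
slow=4 fast=8: a[fast]=0, fast++
slow=4 fast=9: a[fast]=0, fast++
slow=4 fast=10: a[fast]=0, fast++
slow=4 fast=11: a[fast]=6≠0 swap→a[4]=6, slow++,fast++
slow=5 fast=12: a[fast]=0, fast++
slow=5 fast=13: a[fast]=8≠0 swap→a[5]=8, slow++,fast++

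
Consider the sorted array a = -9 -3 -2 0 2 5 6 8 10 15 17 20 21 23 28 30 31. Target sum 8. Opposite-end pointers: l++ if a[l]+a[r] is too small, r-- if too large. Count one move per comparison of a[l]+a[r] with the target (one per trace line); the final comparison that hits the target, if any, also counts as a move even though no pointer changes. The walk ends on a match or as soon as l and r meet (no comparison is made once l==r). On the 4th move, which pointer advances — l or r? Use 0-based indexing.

l=0 r=16: -9+31=22 >8, r--
l=0 r=15: -9+30=21 >8, r--
l=0 r=14: -9+28=19 >8, r--
l=0 r=13: -9+23=14 >8, r--

r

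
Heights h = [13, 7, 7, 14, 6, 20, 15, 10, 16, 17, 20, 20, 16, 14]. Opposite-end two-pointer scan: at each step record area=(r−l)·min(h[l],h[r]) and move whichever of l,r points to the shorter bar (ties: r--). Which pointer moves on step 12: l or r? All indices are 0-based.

l=0 r=13: min(13,14)*13=169 best=169 *, l++
l=1 r=13: min(7,14)*12=84 best=169, l++
l=2 r=13: min(7,14)*11=77 best=169, l++
l=3 r=13: min(14,14)*10=140 best=169, r--
l=3 r=12: min(14,16)*9=126 best=169, l++
l=4 r=12: min(6,16)*8=48 best=169, l++
l=5 r=12: min(20,16)*7=112 best=169, r--
l=5 r=11: min(20,20)*6=120 best=169, r--
l=5 r=10: min(20,20)*5=100 best=169, r--
l=5 r=9: min(20,17)*4=68 best=169, r--
l=5 r=8: min(20,16)*3=48 best=169, r--
l=5 r=7: min(20,10)*2=20 best=169, r--

r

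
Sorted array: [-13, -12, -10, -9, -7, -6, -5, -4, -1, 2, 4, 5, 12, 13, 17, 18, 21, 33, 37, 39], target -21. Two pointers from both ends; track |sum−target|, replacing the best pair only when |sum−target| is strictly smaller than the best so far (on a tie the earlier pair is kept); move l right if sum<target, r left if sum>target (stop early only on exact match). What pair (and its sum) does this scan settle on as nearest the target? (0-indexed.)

l=0 r=19: -13+39=26 d=47 *, r--
l=0 r=18: -13+37=24 d=45 *, r--
l=0 r=17: -13+33=20 d=41 *, r--
l=0 r=16: -13+21=8 d=29 *, r--
l=0 r=15: -13+18=5 d=26 *, r--
l=0 r=14: -13+17=4 d=25 *, r--
l=0 r=13: -13+13=0 d=21 *, r--
l=0 r=12: -13+12=-1 d=20 *, r--
l=0 r=11: -13+5=-8 d=13 *, r--
l=0 r=10: -13+4=-9 d=12 *, r--
l=0 r=9: -13+2=-11 d=10 *, r--
l=0 r=8: -13+-1=-14 d=7 *, r--
l=0 r=7: -13+-4=-17 d=4 *, r--
l=0 r=6: -13+-5=-18 d=3 *, r--
l=0 r=5: -13+-6=-19 d=2 *, r--
l=0 r=4: -13+-7=-20 d=1 *, r--
l=0 r=3: -13+-9=-22 d=1, l++
l=1 r=3: -12+-9=-21 d=0 *, stop

pair (-12, -9) with sum -21 (|Δ|=0)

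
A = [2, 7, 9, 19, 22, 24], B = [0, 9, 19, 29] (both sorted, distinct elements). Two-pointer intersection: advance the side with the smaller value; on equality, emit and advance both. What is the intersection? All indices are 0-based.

i=0 j=0: 2>0, j++
i=0 j=1: 2<9, i++
i=1 j=1: 7<9, i++
i=2 j=1: 9==9 emit, i++,j++
i=3 j=2: 19==19 emit, i++,j++
i=4 j=3: 22<29, i++
i=5 j=3: 24<29, i++

intersection = [9, 19]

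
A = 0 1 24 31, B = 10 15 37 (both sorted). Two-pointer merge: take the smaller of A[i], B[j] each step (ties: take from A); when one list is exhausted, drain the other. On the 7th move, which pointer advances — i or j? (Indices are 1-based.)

i=1 j=1: A[i]=0<=B[j]=10 take 0, i++
i=2 j=1: A[i]=1<=B[j]=10 take 1, i++
i=3 j=1: A[i]=24>B[j]=10 take 10, j++
i=3 j=2: A[i]=24>B[j]=15 take 15, j++
i=3 j=3: A[i]=24<=B[j]=37 take 24, i++
i=4 j=3: A[i]=31<=B[j]=37 take 31, i++
i=5 j=3: A done, take B[j]=37, j++

j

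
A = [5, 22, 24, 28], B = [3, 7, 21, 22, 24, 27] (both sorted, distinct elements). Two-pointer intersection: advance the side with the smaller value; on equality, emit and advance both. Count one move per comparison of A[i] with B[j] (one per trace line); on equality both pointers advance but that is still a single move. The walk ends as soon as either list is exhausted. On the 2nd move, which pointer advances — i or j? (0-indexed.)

i=0 j=0: 5>3, j++
i=0 j=1: 5<7, i++

i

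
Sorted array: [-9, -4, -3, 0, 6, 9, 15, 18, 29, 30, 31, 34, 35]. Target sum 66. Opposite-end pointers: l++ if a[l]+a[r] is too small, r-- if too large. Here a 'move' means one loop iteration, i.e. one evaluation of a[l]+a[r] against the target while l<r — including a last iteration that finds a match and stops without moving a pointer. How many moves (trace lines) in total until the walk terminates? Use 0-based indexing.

[0,12] -9+35=26 <66 → l++
[1,12] -4+35=31 <66 → l++
[2,12] -3+35=32 <66 → l++
[3,12] 0+35=35 <66 → l++
[4,12] 6+35=41 <66 → l++
[5,12] 9+35=44 <66 → l++
[6,12] 15+35=50 <66 → l++
[7,12] 18+35=53 <66 → l++
[8,12] 29+35=64 <66 → l++
[9,12] 30+35=65 <66 → l++
[10,12] 31+35=66 → found

11 moves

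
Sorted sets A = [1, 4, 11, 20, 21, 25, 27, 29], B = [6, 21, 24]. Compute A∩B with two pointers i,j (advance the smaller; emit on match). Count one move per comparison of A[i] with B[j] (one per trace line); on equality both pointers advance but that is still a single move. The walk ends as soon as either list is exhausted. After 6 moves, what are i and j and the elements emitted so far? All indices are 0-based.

i=5, j=2, emitted=[21]

i=0 j=0: 1<6, i++
i=1 j=0: 4<6, i++
i=2 j=0: 11>6, j++
i=2 j=1: 11<21, i++
i=3 j=1: 20<21, i++
i=4 j=1: 21==21 emit, i++,j++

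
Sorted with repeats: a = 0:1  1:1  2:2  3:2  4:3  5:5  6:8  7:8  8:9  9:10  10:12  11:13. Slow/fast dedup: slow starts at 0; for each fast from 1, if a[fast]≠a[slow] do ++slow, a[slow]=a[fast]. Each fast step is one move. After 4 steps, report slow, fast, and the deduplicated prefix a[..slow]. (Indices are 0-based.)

slow=0 fast=1: a[fast]=1=a[slow] dup, fast++
slow=0 fast=2: a[fast]=2≠a[slow]=1 write a[1]=2, slow++,fast++
slow=1 fast=3: a[fast]=2=a[slow] dup, fast++
slow=1 fast=4: a[fast]=3≠a[slow]=2 write a[2]=3, slow++,fast++

slow=2, fast=5, prefix=[1, 2, 3]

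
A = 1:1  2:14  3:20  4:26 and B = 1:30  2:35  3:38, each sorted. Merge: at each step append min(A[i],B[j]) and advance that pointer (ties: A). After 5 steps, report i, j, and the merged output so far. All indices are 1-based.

i=5, j=2, merged so far=[1, 14, 20, 26, 30]

[i=1,j=1] A[i]=1<=B[j]=30 take 1 → i++
[i=2,j=1] A[i]=14<=B[j]=30 take 14 → i++
[i=3,j=1] A[i]=20<=B[j]=30 take 20 → i++
[i=4,j=1] A[i]=26<=B[j]=30 take 26 → i++
[i=5,j=1] A done, take B[j]=30 → j++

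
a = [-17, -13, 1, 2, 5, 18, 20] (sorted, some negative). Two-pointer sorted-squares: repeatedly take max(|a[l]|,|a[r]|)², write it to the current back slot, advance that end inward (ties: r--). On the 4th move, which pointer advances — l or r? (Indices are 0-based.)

l

[0,6] |-17|<=|20| out[6]=400 → r--
[0,5] |-17|<=|18| out[5]=324 → r--
[0,4] |-17|>|5| out[4]=289 → l++
[1,4] |-13|>|5| out[3]=169 → l++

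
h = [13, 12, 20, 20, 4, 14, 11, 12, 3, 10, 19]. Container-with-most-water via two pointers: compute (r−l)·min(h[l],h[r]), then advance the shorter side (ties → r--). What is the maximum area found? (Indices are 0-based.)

max area = 152

l=0 r=10: min(13,19)*10=130 best=130 *, l++
l=1 r=10: min(12,19)*9=108 best=130, l++
l=2 r=10: min(20,19)*8=152 best=152 *, r--
l=2 r=9: min(20,10)*7=70 best=152, r--
l=2 r=8: min(20,3)*6=18 best=152, r--
l=2 r=7: min(20,12)*5=60 best=152, r--
l=2 r=6: min(20,11)*4=44 best=152, r--
l=2 r=5: min(20,14)*3=42 best=152, r--
l=2 r=4: min(20,4)*2=8 best=152, r--
l=2 r=3: min(20,20)*1=20 best=152, r--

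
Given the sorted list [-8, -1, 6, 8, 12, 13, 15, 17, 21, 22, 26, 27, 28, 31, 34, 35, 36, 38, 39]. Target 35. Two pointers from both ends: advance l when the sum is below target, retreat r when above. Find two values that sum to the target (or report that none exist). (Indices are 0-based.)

l=0 r=18: -8+39=31 <35, l++
l=1 r=18: -1+39=38 >35, r--
l=1 r=17: -1+38=37 >35, r--
l=1 r=16: -1+36=35, found

(-1, 36)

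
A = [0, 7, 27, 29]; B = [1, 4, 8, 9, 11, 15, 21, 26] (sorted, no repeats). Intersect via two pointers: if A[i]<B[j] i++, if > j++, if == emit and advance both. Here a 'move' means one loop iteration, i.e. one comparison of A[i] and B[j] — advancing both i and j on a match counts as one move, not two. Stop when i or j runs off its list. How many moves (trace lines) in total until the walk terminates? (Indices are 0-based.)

10 moves

[i=0,j=0] 0<1 → i++
[i=1,j=0] 7>1 → j++
[i=1,j=1] 7>4 → j++
[i=1,j=2] 7<8 → i++
[i=2,j=2] 27>8 → j++
[i=2,j=3] 27>9 → j++
[i=2,j=4] 27>11 → j++
[i=2,j=5] 27>15 → j++
[i=2,j=6] 27>21 → j++
[i=2,j=7] 27>26 → j++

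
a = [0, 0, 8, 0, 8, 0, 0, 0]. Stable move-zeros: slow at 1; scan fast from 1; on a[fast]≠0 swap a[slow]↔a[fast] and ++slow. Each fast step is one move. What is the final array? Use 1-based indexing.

(s=1,f=1) a[fast]=0 → fast++
(s=1,f=2) a[fast]=0 → fast++
(s=1,f=3) a[fast]=8≠0 swap→a[1]=8 → slow++,fast++
(s=2,f=4) a[fast]=0 → fast++
(s=2,f=5) a[fast]=8≠0 swap→a[2]=8 → slow++,fast++
(s=3,f=6) a[fast]=0 → fast++
(s=3,f=7) a[fast]=0 → fast++
(s=3,f=8) a[fast]=0 → fast++

[8, 8, 0, 0, 0, 0, 0, 0]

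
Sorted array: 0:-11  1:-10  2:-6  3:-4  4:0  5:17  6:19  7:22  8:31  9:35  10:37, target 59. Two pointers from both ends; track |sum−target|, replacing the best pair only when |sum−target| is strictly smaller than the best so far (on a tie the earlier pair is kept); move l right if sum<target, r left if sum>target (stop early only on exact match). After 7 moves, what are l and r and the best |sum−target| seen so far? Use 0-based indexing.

[0,10] -11+37=26 d=33 * → l++
[1,10] -10+37=27 d=32 * → l++
[2,10] -6+37=31 d=28 * → l++
[3,10] -4+37=33 d=26 * → l++
[4,10] 0+37=37 d=22 * → l++
[5,10] 17+37=54 d=5 * → l++
[6,10] 19+37=56 d=3 * → l++

l=7, r=10, best |Δ|=3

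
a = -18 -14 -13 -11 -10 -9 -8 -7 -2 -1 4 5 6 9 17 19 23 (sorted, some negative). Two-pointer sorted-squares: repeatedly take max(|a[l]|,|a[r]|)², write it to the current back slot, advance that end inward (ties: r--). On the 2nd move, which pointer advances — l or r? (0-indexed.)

[0,16] |-18|<=|23| out[16]=529 → r--
[0,15] |-18|<=|19| out[15]=361 → r--

r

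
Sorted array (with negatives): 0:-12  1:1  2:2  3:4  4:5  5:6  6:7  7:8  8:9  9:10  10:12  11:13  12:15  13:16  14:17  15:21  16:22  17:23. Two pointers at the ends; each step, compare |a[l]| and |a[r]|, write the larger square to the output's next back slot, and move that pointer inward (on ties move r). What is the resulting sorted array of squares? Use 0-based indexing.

[1, 4, 16, 25, 36, 49, 64, 81, 100, 144, 144, 169, 225, 256, 289, 441, 484, 529]

l=0 r=17: |-12|<=|23| out[17]=529, r--
l=0 r=16: |-12|<=|22| out[16]=484, r--
l=0 r=15: |-12|<=|21| out[15]=441, r--
l=0 r=14: |-12|<=|17| out[14]=289, r--
l=0 r=13: |-12|<=|16| out[13]=256, r--
l=0 r=12: |-12|<=|15| out[12]=225, r--
l=0 r=11: |-12|<=|13| out[11]=169, r--
l=0 r=10: |-12|<=|12| out[10]=144, r--
l=0 r=9: |-12|>|10| out[9]=144, l++
l=1 r=9: |1|<=|10| out[8]=100, r--
l=1 r=8: |1|<=|9| out[7]=81, r--
l=1 r=7: |1|<=|8| out[6]=64, r--
l=1 r=6: |1|<=|7| out[5]=49, r--
l=1 r=5: |1|<=|6| out[4]=36, r--
l=1 r=4: |1|<=|5| out[3]=25, r--
l=1 r=3: |1|<=|4| out[2]=16, r--
l=1 r=2: |1|<=|2| out[1]=4, r--
l=1 r=1: |1|<=|1| out[0]=1, r--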